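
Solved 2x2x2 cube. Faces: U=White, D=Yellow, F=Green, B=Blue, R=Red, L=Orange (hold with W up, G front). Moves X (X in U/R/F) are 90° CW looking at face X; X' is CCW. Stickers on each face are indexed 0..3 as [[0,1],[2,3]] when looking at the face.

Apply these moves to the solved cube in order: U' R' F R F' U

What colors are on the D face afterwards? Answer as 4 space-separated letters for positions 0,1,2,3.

After move 1 (U'): U=WWWW F=OOGG R=GGRR B=RRBB L=BBOO
After move 2 (R'): R=GRGR U=WBWR F=OWGW D=YOYG B=YRYB
After move 3 (F): F=GOWW U=WBOB R=WRRR D=GGYG L=BYOO
After move 4 (R): R=RWRR U=WOOW F=GGWG D=GYYY B=BRBB
After move 5 (F'): F=GGGW U=WORR R=YWGR D=YOYY L=BWOO
After move 6 (U): U=RWRO F=YWGW R=BRGR B=BWBB L=GGOO
Query: D face = YOYY

Answer: Y O Y Y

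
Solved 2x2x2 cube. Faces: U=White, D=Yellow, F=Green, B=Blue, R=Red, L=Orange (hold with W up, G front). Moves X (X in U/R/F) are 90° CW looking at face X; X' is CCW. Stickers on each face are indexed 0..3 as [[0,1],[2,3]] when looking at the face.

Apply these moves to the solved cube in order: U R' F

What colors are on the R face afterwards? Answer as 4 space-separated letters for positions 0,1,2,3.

Answer: W R O R

Derivation:
After move 1 (U): U=WWWW F=RRGG R=BBRR B=OOBB L=GGOO
After move 2 (R'): R=BRBR U=WBWO F=RWGW D=YRYG B=YOYB
After move 3 (F): F=GRWW U=WBOG R=WROR D=BBYG L=GYOR
Query: R face = WROR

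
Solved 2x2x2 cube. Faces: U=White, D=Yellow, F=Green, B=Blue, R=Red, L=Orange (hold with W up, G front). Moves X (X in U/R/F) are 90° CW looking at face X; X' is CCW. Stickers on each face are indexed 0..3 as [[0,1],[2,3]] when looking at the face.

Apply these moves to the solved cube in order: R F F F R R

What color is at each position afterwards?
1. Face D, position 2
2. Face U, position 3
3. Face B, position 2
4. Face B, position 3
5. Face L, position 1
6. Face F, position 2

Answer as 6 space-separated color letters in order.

Answer: Y B Y B G G

Derivation:
After move 1 (R): R=RRRR U=WGWG F=GYGY D=YBYB B=WBWB
After move 2 (F): F=GGYY U=WGOO R=WRGR D=RRYB L=OYOB
After move 3 (F): F=YGYG U=WGBY R=OROR D=GWYB L=OROR
After move 4 (F): F=YYGG U=WGRR R=BRYR D=OOYB L=OGOW
After move 5 (R): R=YBRR U=WYRG F=YOGB D=OWYW B=RBGB
After move 6 (R): R=RYRB U=WORB F=YWGW D=OGYR B=GBYB
Query 1: D[2] = Y
Query 2: U[3] = B
Query 3: B[2] = Y
Query 4: B[3] = B
Query 5: L[1] = G
Query 6: F[2] = G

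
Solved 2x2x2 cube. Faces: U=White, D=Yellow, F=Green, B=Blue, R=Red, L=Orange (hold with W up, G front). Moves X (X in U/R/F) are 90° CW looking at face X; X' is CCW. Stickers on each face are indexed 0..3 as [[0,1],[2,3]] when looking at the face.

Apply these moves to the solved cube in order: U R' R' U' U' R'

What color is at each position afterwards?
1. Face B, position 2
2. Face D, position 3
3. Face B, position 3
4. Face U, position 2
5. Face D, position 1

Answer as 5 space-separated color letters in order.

After move 1 (U): U=WWWW F=RRGG R=BBRR B=OOBB L=GGOO
After move 2 (R'): R=BRBR U=WBWO F=RWGW D=YRYG B=YOYB
After move 3 (R'): R=RRBB U=WYWY F=RBGO D=YWYW B=GORB
After move 4 (U'): U=YYWW F=GGGO R=RBBB B=RRRB L=GOOO
After move 5 (U'): U=YWYW F=GOGO R=GGBB B=RBRB L=RROO
After move 6 (R'): R=GBGB U=YRYR F=GWGW D=YOYO B=WBWB
Query 1: B[2] = W
Query 2: D[3] = O
Query 3: B[3] = B
Query 4: U[2] = Y
Query 5: D[1] = O

Answer: W O B Y O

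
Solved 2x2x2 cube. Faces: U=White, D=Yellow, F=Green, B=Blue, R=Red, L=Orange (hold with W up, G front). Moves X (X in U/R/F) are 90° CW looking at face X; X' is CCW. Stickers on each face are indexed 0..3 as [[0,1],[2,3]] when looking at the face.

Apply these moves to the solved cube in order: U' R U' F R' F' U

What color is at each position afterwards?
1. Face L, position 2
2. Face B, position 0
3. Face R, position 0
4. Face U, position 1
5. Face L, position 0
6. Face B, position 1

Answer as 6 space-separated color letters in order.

After move 1 (U'): U=WWWW F=OOGG R=GGRR B=RRBB L=BBOO
After move 2 (R): R=RGRG U=WOWG F=OYGY D=YBYR B=WRWB
After move 3 (U'): U=OGWW F=BBGY R=OYRG B=RGWB L=WROO
After move 4 (F): F=GBYB U=OGOR R=WYWG D=ROYR L=WYOB
After move 5 (R'): R=YGWW U=OWOR F=GGYR D=RBYB B=RGOB
After move 6 (F'): F=GRGY U=OWYW R=BGRW D=YBYB L=WROO
After move 7 (U): U=YOWW F=BGGY R=RGRW B=WROB L=GROO
Query 1: L[2] = O
Query 2: B[0] = W
Query 3: R[0] = R
Query 4: U[1] = O
Query 5: L[0] = G
Query 6: B[1] = R

Answer: O W R O G R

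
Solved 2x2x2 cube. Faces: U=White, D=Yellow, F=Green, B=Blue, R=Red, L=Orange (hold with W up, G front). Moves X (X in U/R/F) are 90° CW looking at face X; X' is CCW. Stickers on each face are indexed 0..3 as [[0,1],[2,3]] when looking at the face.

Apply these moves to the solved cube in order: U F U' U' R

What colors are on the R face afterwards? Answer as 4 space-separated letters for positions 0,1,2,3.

After move 1 (U): U=WWWW F=RRGG R=BBRR B=OOBB L=GGOO
After move 2 (F): F=GRGR U=WWOG R=WBWR D=RBYY L=GYOY
After move 3 (U'): U=WGWO F=GYGR R=GRWR B=WBBB L=OOOY
After move 4 (U'): U=GOWW F=OOGR R=GYWR B=GRBB L=WBOY
After move 5 (R): R=WGRY U=GOWR F=OBGY D=RBYG B=WROB
Query: R face = WGRY

Answer: W G R Y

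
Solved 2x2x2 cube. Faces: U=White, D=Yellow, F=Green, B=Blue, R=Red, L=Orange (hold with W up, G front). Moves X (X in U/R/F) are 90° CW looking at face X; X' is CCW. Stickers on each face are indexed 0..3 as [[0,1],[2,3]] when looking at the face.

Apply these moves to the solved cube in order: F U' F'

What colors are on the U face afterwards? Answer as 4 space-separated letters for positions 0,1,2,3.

Answer: W O G W

Derivation:
After move 1 (F): F=GGGG U=WWOO R=WRWR D=RRYY L=OYOY
After move 2 (U'): U=WOWO F=OYGG R=GGWR B=WRBB L=BBOY
After move 3 (F'): F=YGOG U=WOGW R=RGRR D=BYYY L=BOOW
Query: U face = WOGW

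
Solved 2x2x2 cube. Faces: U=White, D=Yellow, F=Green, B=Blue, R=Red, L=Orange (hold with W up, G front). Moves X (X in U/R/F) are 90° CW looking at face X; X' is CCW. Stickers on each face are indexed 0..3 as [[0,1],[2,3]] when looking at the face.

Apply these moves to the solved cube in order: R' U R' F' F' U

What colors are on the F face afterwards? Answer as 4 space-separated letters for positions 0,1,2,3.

After move 1 (R'): R=RRRR U=WBWB F=GWGW D=YGYG B=YBYB
After move 2 (U): U=WWBB F=RRGW R=YBRR B=OOYB L=GWOO
After move 3 (R'): R=BRYR U=WYBO F=RWGB D=YRYW B=GOGB
After move 4 (F'): F=WBRG U=WYBY R=RRYR D=WOYW L=GOOB
After move 5 (F'): F=BGWR U=WYRY R=ORWR D=OBYW L=GYOB
After move 6 (U): U=RWYY F=ORWR R=GOWR B=GYGB L=BGOB
Query: F face = ORWR

Answer: O R W R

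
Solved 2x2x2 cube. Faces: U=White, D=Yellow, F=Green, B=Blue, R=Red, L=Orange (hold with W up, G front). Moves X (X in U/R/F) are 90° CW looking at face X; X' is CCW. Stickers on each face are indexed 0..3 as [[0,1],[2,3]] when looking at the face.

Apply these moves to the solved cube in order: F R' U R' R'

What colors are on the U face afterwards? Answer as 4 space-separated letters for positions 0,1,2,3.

Answer: O G B G

Derivation:
After move 1 (F): F=GGGG U=WWOO R=WRWR D=RRYY L=OYOY
After move 2 (R'): R=RRWW U=WBOB F=GWGO D=RGYG B=YBRB
After move 3 (U): U=OWBB F=RRGO R=YBWW B=OYRB L=GWOY
After move 4 (R'): R=BWYW U=ORBO F=RWGB D=RRYO B=GYGB
After move 5 (R'): R=WWBY U=OGBG F=RRGO D=RWYB B=OYRB
Query: U face = OGBG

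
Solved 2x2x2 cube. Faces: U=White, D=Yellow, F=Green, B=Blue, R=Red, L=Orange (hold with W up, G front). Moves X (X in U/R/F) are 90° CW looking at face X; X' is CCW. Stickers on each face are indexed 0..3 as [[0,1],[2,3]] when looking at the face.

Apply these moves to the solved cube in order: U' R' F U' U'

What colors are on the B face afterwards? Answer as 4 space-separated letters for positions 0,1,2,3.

Answer: G O Y B

Derivation:
After move 1 (U'): U=WWWW F=OOGG R=GGRR B=RRBB L=BBOO
After move 2 (R'): R=GRGR U=WBWR F=OWGW D=YOYG B=YRYB
After move 3 (F): F=GOWW U=WBOB R=WRRR D=GGYG L=BYOO
After move 4 (U'): U=BBWO F=BYWW R=GORR B=WRYB L=YROO
After move 5 (U'): U=BOBW F=YRWW R=BYRR B=GOYB L=WROO
Query: B face = GOYB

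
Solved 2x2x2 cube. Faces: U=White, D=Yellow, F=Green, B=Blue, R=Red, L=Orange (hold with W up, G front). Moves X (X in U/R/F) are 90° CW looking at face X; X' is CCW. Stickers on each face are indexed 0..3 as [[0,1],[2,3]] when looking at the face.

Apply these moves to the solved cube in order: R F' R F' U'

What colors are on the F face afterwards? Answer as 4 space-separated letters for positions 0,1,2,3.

After move 1 (R): R=RRRR U=WGWG F=GYGY D=YBYB B=WBWB
After move 2 (F'): F=YYGG U=WGRR R=BRYR D=OOYB L=OGOW
After move 3 (R): R=YBRR U=WYRG F=YOGB D=OWYW B=RBGB
After move 4 (F'): F=OBYG U=WYYR R=WBOR D=GWYW L=OGOR
After move 5 (U'): U=YRWY F=OGYG R=OBOR B=WBGB L=RBOR
Query: F face = OGYG

Answer: O G Y G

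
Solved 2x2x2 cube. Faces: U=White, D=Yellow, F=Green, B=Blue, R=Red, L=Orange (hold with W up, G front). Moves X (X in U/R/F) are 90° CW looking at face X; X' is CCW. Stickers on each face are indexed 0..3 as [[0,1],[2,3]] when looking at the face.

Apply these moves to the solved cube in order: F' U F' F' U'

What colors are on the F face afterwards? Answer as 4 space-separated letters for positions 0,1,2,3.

After move 1 (F'): F=GGGG U=WWRR R=YRYR D=OOYY L=OWOW
After move 2 (U): U=RWRW F=YRGG R=BBYR B=OWBB L=GGOW
After move 3 (F'): F=RGYG U=RWBY R=OBOR D=GWYY L=GWOR
After move 4 (F'): F=GGRY U=RWOO R=WBGR D=WRYY L=GYOB
After move 5 (U'): U=WORO F=GYRY R=GGGR B=WBBB L=OWOB
Query: F face = GYRY

Answer: G Y R Y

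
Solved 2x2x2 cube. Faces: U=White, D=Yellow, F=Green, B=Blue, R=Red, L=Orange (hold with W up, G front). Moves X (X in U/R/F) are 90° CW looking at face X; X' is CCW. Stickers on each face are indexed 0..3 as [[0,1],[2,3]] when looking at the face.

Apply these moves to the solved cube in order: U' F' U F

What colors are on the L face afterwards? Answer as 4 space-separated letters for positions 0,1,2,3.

Answer: O B O O

Derivation:
After move 1 (U'): U=WWWW F=OOGG R=GGRR B=RRBB L=BBOO
After move 2 (F'): F=OGOG U=WWGR R=YGYR D=BOYY L=BWOW
After move 3 (U): U=GWRW F=YGOG R=RRYR B=BWBB L=OGOW
After move 4 (F): F=OYGG U=GWWG R=RRWR D=YRYY L=OBOO
Query: L face = OBOO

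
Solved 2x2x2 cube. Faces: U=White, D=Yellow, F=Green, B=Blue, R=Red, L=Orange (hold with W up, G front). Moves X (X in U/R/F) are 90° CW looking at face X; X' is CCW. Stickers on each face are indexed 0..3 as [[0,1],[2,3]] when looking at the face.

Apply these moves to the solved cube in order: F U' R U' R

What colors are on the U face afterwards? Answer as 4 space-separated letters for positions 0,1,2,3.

After move 1 (F): F=GGGG U=WWOO R=WRWR D=RRYY L=OYOY
After move 2 (U'): U=WOWO F=OYGG R=GGWR B=WRBB L=BBOY
After move 3 (R): R=WGRG U=WYWG F=ORGY D=RBYW B=OROB
After move 4 (U'): U=YGWW F=BBGY R=ORRG B=WGOB L=OROY
After move 5 (R): R=ROGR U=YBWY F=BBGW D=ROYW B=WGGB
Query: U face = YBWY

Answer: Y B W Y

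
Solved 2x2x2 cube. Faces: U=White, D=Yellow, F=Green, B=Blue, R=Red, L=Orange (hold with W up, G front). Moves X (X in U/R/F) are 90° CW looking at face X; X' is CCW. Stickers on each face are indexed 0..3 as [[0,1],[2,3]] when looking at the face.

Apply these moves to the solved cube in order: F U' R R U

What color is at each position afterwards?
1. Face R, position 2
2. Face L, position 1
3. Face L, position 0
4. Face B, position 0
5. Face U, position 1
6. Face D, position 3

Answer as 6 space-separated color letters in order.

After move 1 (F): F=GGGG U=WWOO R=WRWR D=RRYY L=OYOY
After move 2 (U'): U=WOWO F=OYGG R=GGWR B=WRBB L=BBOY
After move 3 (R): R=WGRG U=WYWG F=ORGY D=RBYW B=OROB
After move 4 (R): R=RWGG U=WRWY F=OBGW D=ROYO B=GRYB
After move 5 (U): U=WWYR F=RWGW R=GRGG B=BBYB L=OBOY
Query 1: R[2] = G
Query 2: L[1] = B
Query 3: L[0] = O
Query 4: B[0] = B
Query 5: U[1] = W
Query 6: D[3] = O

Answer: G B O B W O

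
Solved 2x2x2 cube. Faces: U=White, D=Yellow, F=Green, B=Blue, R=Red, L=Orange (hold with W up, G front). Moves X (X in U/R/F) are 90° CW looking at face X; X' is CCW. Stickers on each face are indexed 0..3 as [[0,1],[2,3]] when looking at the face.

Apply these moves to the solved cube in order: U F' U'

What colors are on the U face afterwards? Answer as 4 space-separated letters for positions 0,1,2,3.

Answer: W R W B

Derivation:
After move 1 (U): U=WWWW F=RRGG R=BBRR B=OOBB L=GGOO
After move 2 (F'): F=RGRG U=WWBR R=YBYR D=GOYY L=GWOW
After move 3 (U'): U=WRWB F=GWRG R=RGYR B=YBBB L=OOOW
Query: U face = WRWB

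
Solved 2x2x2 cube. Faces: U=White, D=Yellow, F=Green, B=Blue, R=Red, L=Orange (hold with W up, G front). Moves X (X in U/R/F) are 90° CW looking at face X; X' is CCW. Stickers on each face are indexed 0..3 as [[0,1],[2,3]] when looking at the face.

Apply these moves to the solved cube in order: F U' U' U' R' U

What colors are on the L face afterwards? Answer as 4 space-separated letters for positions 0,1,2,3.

Answer: W W O Y

Derivation:
After move 1 (F): F=GGGG U=WWOO R=WRWR D=RRYY L=OYOY
After move 2 (U'): U=WOWO F=OYGG R=GGWR B=WRBB L=BBOY
After move 3 (U'): U=OOWW F=BBGG R=OYWR B=GGBB L=WROY
After move 4 (U'): U=OWOW F=WRGG R=BBWR B=OYBB L=GGOY
After move 5 (R'): R=BRBW U=OBOO F=WWGW D=RRYG B=YYRB
After move 6 (U): U=OOOB F=BRGW R=YYBW B=GGRB L=WWOY
Query: L face = WWOY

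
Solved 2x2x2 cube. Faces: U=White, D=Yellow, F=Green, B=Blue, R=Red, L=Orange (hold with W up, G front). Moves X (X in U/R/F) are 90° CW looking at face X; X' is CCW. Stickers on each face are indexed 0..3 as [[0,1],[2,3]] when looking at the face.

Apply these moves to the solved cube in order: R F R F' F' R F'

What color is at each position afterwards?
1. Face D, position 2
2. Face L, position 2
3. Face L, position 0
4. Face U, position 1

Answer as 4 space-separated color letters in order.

Answer: Y O O Y

Derivation:
After move 1 (R): R=RRRR U=WGWG F=GYGY D=YBYB B=WBWB
After move 2 (F): F=GGYY U=WGOO R=WRGR D=RRYB L=OYOB
After move 3 (R): R=GWRR U=WGOY F=GRYB D=RWYW B=OBGB
After move 4 (F'): F=RBGY U=WGGR R=WWRR D=YBYW L=OYOO
After move 5 (F'): F=BYRG U=WGWR R=BWYR D=YOYW L=OROG
After move 6 (R): R=YBRW U=WYWG F=BORW D=YGYO B=RBGB
After move 7 (F'): F=OWBR U=WYYR R=GBYW D=RGYO L=OGOW
Query 1: D[2] = Y
Query 2: L[2] = O
Query 3: L[0] = O
Query 4: U[1] = Y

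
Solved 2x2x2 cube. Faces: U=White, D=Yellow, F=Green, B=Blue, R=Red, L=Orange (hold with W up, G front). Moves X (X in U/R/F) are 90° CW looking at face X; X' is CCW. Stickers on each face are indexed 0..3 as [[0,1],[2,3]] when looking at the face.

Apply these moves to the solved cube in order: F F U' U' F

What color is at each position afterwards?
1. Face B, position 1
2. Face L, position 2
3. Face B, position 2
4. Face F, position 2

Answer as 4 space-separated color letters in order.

Answer: G O B G

Derivation:
After move 1 (F): F=GGGG U=WWOO R=WRWR D=RRYY L=OYOY
After move 2 (F): F=GGGG U=WWYY R=OROR D=WWYY L=OROR
After move 3 (U'): U=WYWY F=ORGG R=GGOR B=ORBB L=BBOR
After move 4 (U'): U=YYWW F=BBGG R=OROR B=GGBB L=OROR
After move 5 (F): F=GBGB U=YYRR R=WRWR D=OOYY L=OWOW
Query 1: B[1] = G
Query 2: L[2] = O
Query 3: B[2] = B
Query 4: F[2] = G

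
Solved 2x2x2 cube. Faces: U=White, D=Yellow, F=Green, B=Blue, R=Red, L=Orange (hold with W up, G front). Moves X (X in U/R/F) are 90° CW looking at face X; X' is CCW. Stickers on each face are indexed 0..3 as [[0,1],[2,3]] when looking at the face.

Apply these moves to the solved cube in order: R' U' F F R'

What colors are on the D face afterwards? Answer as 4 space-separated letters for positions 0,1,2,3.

Answer: W G Y O

Derivation:
After move 1 (R'): R=RRRR U=WBWB F=GWGW D=YGYG B=YBYB
After move 2 (U'): U=BBWW F=OOGW R=GWRR B=RRYB L=YBOO
After move 3 (F): F=GOWO U=BBOB R=WWWR D=RGYG L=YYOG
After move 4 (F): F=WGOO U=BBGY R=OWBR D=WWYG L=YROG
After move 5 (R'): R=WROB U=BYGR F=WBOY D=WGYO B=GRWB
Query: D face = WGYO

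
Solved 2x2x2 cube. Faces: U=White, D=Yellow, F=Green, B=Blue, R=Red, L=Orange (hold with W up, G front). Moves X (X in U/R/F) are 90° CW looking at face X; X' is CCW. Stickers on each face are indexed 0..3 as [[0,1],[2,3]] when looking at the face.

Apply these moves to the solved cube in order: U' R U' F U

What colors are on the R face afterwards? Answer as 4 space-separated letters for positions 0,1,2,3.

Answer: R G W G

Derivation:
After move 1 (U'): U=WWWW F=OOGG R=GGRR B=RRBB L=BBOO
After move 2 (R): R=RGRG U=WOWG F=OYGY D=YBYR B=WRWB
After move 3 (U'): U=OGWW F=BBGY R=OYRG B=RGWB L=WROO
After move 4 (F): F=GBYB U=OGOR R=WYWG D=ROYR L=WYOB
After move 5 (U): U=OORG F=WYYB R=RGWG B=WYWB L=GBOB
Query: R face = RGWG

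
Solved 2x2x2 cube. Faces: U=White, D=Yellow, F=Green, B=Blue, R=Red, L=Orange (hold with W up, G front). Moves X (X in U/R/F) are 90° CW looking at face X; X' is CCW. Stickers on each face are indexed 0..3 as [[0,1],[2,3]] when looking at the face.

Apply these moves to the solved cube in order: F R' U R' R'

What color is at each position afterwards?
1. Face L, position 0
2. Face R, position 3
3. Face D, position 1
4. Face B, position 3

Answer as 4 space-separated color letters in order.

Answer: G Y W B

Derivation:
After move 1 (F): F=GGGG U=WWOO R=WRWR D=RRYY L=OYOY
After move 2 (R'): R=RRWW U=WBOB F=GWGO D=RGYG B=YBRB
After move 3 (U): U=OWBB F=RRGO R=YBWW B=OYRB L=GWOY
After move 4 (R'): R=BWYW U=ORBO F=RWGB D=RRYO B=GYGB
After move 5 (R'): R=WWBY U=OGBG F=RRGO D=RWYB B=OYRB
Query 1: L[0] = G
Query 2: R[3] = Y
Query 3: D[1] = W
Query 4: B[3] = B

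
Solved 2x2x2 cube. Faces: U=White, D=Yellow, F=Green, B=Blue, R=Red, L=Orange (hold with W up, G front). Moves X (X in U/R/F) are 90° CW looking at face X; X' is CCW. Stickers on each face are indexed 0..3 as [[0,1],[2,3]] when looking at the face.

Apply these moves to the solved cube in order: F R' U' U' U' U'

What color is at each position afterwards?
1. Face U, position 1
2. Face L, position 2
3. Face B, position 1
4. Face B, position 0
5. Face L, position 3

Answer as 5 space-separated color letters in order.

After move 1 (F): F=GGGG U=WWOO R=WRWR D=RRYY L=OYOY
After move 2 (R'): R=RRWW U=WBOB F=GWGO D=RGYG B=YBRB
After move 3 (U'): U=BBWO F=OYGO R=GWWW B=RRRB L=YBOY
After move 4 (U'): U=BOBW F=YBGO R=OYWW B=GWRB L=RROY
After move 5 (U'): U=OWBB F=RRGO R=YBWW B=OYRB L=GWOY
After move 6 (U'): U=WBOB F=GWGO R=RRWW B=YBRB L=OYOY
Query 1: U[1] = B
Query 2: L[2] = O
Query 3: B[1] = B
Query 4: B[0] = Y
Query 5: L[3] = Y

Answer: B O B Y Y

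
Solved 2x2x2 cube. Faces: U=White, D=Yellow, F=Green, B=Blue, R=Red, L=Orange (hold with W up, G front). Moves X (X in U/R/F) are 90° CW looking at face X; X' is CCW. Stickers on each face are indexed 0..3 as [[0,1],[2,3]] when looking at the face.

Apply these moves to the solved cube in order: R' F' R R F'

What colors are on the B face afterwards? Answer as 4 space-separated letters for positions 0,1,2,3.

After move 1 (R'): R=RRRR U=WBWB F=GWGW D=YGYG B=YBYB
After move 2 (F'): F=WWGG U=WBRR R=GRYR D=OOYG L=OBOW
After move 3 (R): R=YGRR U=WWRG F=WOGG D=OYYY B=RBBB
After move 4 (R): R=RYRG U=WORG F=WYGY D=OBYR B=GBWB
After move 5 (F'): F=YYWG U=WORR R=BYOG D=BWYR L=OGOR
Query: B face = GBWB

Answer: G B W B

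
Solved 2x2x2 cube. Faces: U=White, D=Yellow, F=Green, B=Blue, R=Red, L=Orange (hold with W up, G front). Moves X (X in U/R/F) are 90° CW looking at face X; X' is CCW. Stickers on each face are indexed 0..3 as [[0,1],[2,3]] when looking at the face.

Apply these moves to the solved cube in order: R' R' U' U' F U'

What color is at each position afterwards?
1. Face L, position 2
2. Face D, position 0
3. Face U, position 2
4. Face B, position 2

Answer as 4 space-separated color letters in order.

After move 1 (R'): R=RRRR U=WBWB F=GWGW D=YGYG B=YBYB
After move 2 (R'): R=RRRR U=WYWY F=GBGB D=YWYW B=GBGB
After move 3 (U'): U=YYWW F=OOGB R=GBRR B=RRGB L=GBOO
After move 4 (U'): U=YWYW F=GBGB R=OORR B=GBGB L=RROO
After move 5 (F): F=GGBB U=YWOR R=YOWR D=ROYW L=RYOW
After move 6 (U'): U=WRYO F=RYBB R=GGWR B=YOGB L=GBOW
Query 1: L[2] = O
Query 2: D[0] = R
Query 3: U[2] = Y
Query 4: B[2] = G

Answer: O R Y G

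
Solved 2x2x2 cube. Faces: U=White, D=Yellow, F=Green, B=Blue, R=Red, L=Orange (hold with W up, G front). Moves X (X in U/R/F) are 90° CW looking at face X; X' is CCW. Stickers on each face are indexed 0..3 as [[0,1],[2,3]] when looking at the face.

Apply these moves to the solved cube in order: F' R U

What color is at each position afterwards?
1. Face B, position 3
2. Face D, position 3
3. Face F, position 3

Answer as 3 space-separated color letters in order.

After move 1 (F'): F=GGGG U=WWRR R=YRYR D=OOYY L=OWOW
After move 2 (R): R=YYRR U=WGRG F=GOGY D=OBYB B=RBWB
After move 3 (U): U=RWGG F=YYGY R=RBRR B=OWWB L=GOOW
Query 1: B[3] = B
Query 2: D[3] = B
Query 3: F[3] = Y

Answer: B B Y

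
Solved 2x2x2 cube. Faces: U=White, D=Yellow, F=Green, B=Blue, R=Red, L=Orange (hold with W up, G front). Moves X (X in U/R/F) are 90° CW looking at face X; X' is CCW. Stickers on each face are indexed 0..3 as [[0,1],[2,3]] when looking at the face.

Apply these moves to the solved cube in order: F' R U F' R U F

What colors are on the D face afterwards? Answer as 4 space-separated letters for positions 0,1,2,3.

Answer: R R Y O

Derivation:
After move 1 (F'): F=GGGG U=WWRR R=YRYR D=OOYY L=OWOW
After move 2 (R): R=YYRR U=WGRG F=GOGY D=OBYB B=RBWB
After move 3 (U): U=RWGG F=YYGY R=RBRR B=OWWB L=GOOW
After move 4 (F'): F=YYYG U=RWRR R=BBOR D=OWYB L=GGOG
After move 5 (R): R=OBRB U=RYRG F=YWYB D=OWYO B=RWWB
After move 6 (U): U=RRGY F=OBYB R=RWRB B=GGWB L=YWOG
After move 7 (F): F=YOBB U=RRGW R=GWYB D=RRYO L=YOOW
Query: D face = RRYO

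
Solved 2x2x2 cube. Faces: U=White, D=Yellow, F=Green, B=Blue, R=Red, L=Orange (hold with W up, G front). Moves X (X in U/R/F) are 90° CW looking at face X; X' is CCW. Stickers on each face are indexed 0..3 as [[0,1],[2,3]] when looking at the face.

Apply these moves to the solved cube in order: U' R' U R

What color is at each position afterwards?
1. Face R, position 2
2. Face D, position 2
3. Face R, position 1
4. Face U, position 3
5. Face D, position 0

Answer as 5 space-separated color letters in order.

Answer: R Y Y W Y

Derivation:
After move 1 (U'): U=WWWW F=OOGG R=GGRR B=RRBB L=BBOO
After move 2 (R'): R=GRGR U=WBWR F=OWGW D=YOYG B=YRYB
After move 3 (U): U=WWRB F=GRGW R=YRGR B=BBYB L=OWOO
After move 4 (R): R=GYRR U=WRRW F=GOGG D=YYYB B=BBWB
Query 1: R[2] = R
Query 2: D[2] = Y
Query 3: R[1] = Y
Query 4: U[3] = W
Query 5: D[0] = Y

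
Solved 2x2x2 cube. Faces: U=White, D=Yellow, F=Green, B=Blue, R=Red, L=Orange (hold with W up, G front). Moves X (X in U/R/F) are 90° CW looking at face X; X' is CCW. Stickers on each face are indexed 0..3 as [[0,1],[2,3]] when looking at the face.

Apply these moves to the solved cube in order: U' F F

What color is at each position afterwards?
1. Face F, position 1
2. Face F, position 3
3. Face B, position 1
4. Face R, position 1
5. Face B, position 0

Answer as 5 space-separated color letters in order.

After move 1 (U'): U=WWWW F=OOGG R=GGRR B=RRBB L=BBOO
After move 2 (F): F=GOGO U=WWOB R=WGWR D=RGYY L=BYOY
After move 3 (F): F=GGOO U=WWYY R=OGBR D=WWYY L=BROG
Query 1: F[1] = G
Query 2: F[3] = O
Query 3: B[1] = R
Query 4: R[1] = G
Query 5: B[0] = R

Answer: G O R G R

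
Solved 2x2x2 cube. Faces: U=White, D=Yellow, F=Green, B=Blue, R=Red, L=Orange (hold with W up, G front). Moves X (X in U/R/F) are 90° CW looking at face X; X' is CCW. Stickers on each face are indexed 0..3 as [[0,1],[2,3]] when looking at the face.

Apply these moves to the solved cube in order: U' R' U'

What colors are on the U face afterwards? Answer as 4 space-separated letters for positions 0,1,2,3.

Answer: B R W W

Derivation:
After move 1 (U'): U=WWWW F=OOGG R=GGRR B=RRBB L=BBOO
After move 2 (R'): R=GRGR U=WBWR F=OWGW D=YOYG B=YRYB
After move 3 (U'): U=BRWW F=BBGW R=OWGR B=GRYB L=YROO
Query: U face = BRWW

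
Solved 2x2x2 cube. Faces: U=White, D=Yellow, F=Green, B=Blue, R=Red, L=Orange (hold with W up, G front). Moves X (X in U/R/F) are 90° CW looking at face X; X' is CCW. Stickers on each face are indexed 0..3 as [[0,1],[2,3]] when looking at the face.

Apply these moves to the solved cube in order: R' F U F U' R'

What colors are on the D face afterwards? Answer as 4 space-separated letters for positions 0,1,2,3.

Answer: B R Y R

Derivation:
After move 1 (R'): R=RRRR U=WBWB F=GWGW D=YGYG B=YBYB
After move 2 (F): F=GGWW U=WBOO R=WRBR D=RRYG L=OYOG
After move 3 (U): U=OWOB F=WRWW R=YBBR B=OYYB L=GGOG
After move 4 (F): F=WWWR U=OWGG R=OBBR D=BYYG L=GROR
After move 5 (U'): U=WGOG F=GRWR R=WWBR B=OBYB L=OYOR
After move 6 (R'): R=WRWB U=WYOO F=GGWG D=BRYR B=GBYB
Query: D face = BRYR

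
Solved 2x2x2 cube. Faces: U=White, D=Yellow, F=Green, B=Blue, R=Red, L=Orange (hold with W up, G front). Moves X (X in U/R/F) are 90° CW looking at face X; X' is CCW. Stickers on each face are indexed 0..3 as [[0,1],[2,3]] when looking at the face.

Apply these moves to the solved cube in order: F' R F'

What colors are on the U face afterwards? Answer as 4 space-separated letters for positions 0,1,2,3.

Answer: W G Y R

Derivation:
After move 1 (F'): F=GGGG U=WWRR R=YRYR D=OOYY L=OWOW
After move 2 (R): R=YYRR U=WGRG F=GOGY D=OBYB B=RBWB
After move 3 (F'): F=OYGG U=WGYR R=BYOR D=WWYB L=OGOR
Query: U face = WGYR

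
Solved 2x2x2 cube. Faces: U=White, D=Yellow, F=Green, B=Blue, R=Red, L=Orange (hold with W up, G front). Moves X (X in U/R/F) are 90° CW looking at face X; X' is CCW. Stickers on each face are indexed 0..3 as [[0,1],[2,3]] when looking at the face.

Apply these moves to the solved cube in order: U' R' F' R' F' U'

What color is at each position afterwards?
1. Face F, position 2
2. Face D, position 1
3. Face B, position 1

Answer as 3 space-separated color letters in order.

After move 1 (U'): U=WWWW F=OOGG R=GGRR B=RRBB L=BBOO
After move 2 (R'): R=GRGR U=WBWR F=OWGW D=YOYG B=YRYB
After move 3 (F'): F=WWOG U=WBGG R=ORYR D=BOYG L=BROW
After move 4 (R'): R=RROY U=WYGY F=WBOG D=BWYG B=GROB
After move 5 (F'): F=BGWO U=WYRO R=WRBY D=RWYG L=BYOG
After move 6 (U'): U=YOWR F=BYWO R=BGBY B=WROB L=GROG
Query 1: F[2] = W
Query 2: D[1] = W
Query 3: B[1] = R

Answer: W W R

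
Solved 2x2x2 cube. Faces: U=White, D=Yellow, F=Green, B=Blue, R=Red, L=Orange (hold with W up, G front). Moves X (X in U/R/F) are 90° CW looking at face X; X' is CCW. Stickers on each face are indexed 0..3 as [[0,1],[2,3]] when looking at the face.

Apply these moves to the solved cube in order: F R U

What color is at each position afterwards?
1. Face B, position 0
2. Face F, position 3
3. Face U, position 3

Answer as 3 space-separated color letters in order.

Answer: O Y G

Derivation:
After move 1 (F): F=GGGG U=WWOO R=WRWR D=RRYY L=OYOY
After move 2 (R): R=WWRR U=WGOG F=GRGY D=RBYB B=OBWB
After move 3 (U): U=OWGG F=WWGY R=OBRR B=OYWB L=GROY
Query 1: B[0] = O
Query 2: F[3] = Y
Query 3: U[3] = G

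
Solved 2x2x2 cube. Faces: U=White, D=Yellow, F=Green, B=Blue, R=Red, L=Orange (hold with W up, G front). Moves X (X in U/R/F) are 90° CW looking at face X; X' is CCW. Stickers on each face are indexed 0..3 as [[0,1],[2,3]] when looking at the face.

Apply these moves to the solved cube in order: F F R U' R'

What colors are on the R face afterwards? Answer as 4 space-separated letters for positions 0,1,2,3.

Answer: W R G R

Derivation:
After move 1 (F): F=GGGG U=WWOO R=WRWR D=RRYY L=OYOY
After move 2 (F): F=GGGG U=WWYY R=OROR D=WWYY L=OROR
After move 3 (R): R=OORR U=WGYG F=GWGY D=WBYB B=YBWB
After move 4 (U'): U=GGWY F=ORGY R=GWRR B=OOWB L=YBOR
After move 5 (R'): R=WRGR U=GWWO F=OGGY D=WRYY B=BOBB
Query: R face = WRGR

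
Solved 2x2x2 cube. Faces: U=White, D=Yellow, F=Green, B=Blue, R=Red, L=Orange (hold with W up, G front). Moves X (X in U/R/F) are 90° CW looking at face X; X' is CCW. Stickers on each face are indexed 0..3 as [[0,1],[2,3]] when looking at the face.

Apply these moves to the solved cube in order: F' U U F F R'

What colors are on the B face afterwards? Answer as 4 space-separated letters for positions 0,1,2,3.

Answer: Y G W B

Derivation:
After move 1 (F'): F=GGGG U=WWRR R=YRYR D=OOYY L=OWOW
After move 2 (U): U=RWRW F=YRGG R=BBYR B=OWBB L=GGOW
After move 3 (U): U=RRWW F=BBGG R=OWYR B=GGBB L=YROW
After move 4 (F): F=GBGB U=RRWR R=WWWR D=YOYY L=YOOO
After move 5 (F): F=GGBB U=RROO R=WWRR D=WWYY L=YYOO
After move 6 (R'): R=WRWR U=RBOG F=GRBO D=WGYB B=YGWB
Query: B face = YGWB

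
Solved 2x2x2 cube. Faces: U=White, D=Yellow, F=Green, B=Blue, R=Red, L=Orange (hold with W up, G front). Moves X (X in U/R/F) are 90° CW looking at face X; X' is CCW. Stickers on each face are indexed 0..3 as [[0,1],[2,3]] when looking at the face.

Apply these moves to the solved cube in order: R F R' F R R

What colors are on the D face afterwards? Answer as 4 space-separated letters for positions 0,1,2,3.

Answer: W W Y Y

Derivation:
After move 1 (R): R=RRRR U=WGWG F=GYGY D=YBYB B=WBWB
After move 2 (F): F=GGYY U=WGOO R=WRGR D=RRYB L=OYOB
After move 3 (R'): R=RRWG U=WWOW F=GGYO D=RGYY B=BBRB
After move 4 (F): F=YGOG U=WWBY R=ORWG D=WRYY L=OROG
After move 5 (R): R=WOGR U=WGBG F=YROY D=WRYB B=YBWB
After move 6 (R): R=GWRO U=WRBY F=YROB D=WWYY B=GBGB
Query: D face = WWYY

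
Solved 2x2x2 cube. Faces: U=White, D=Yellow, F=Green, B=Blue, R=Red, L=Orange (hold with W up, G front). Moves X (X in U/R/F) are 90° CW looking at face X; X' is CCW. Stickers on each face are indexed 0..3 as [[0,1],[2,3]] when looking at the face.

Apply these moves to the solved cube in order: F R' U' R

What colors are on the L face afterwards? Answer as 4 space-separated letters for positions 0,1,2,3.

After move 1 (F): F=GGGG U=WWOO R=WRWR D=RRYY L=OYOY
After move 2 (R'): R=RRWW U=WBOB F=GWGO D=RGYG B=YBRB
After move 3 (U'): U=BBWO F=OYGO R=GWWW B=RRRB L=YBOY
After move 4 (R): R=WGWW U=BYWO F=OGGG D=RRYR B=ORBB
Query: L face = YBOY

Answer: Y B O Y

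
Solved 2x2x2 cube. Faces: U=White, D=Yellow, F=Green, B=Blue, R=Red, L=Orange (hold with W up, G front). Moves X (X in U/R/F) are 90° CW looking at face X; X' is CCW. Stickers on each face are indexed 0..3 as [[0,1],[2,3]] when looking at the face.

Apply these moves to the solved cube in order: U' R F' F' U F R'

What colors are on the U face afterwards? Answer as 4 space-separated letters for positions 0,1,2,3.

Answer: B W R B

Derivation:
After move 1 (U'): U=WWWW F=OOGG R=GGRR B=RRBB L=BBOO
After move 2 (R): R=RGRG U=WOWG F=OYGY D=YBYR B=WRWB
After move 3 (F'): F=YYOG U=WORR R=BGYG D=BOYR L=BGOW
After move 4 (F'): F=YGYO U=WOBY R=OGBG D=GWYR L=BROR
After move 5 (U): U=BWYO F=OGYO R=WRBG B=BRWB L=YGOR
After move 6 (F): F=YOOG U=BWRG R=YROG D=BWYR L=YGOW
After move 7 (R'): R=RGYO U=BWRB F=YWOG D=BOYG B=RRWB
Query: U face = BWRB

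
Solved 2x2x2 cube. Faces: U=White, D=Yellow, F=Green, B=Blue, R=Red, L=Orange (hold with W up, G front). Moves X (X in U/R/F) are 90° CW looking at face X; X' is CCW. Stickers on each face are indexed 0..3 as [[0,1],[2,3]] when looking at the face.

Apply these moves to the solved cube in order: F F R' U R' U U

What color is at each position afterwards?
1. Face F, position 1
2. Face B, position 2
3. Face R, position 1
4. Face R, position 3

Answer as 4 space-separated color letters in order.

Answer: R G W O

Derivation:
After move 1 (F): F=GGGG U=WWOO R=WRWR D=RRYY L=OYOY
After move 2 (F): F=GGGG U=WWYY R=OROR D=WWYY L=OROR
After move 3 (R'): R=RROO U=WBYB F=GWGY D=WGYG B=YBWB
After move 4 (U): U=YWBB F=RRGY R=YBOO B=ORWB L=GWOR
After move 5 (R'): R=BOYO U=YWBO F=RWGB D=WRYY B=GRGB
After move 6 (U): U=BYOW F=BOGB R=GRYO B=GWGB L=RWOR
After move 7 (U): U=OBWY F=GRGB R=GWYO B=RWGB L=BOOR
Query 1: F[1] = R
Query 2: B[2] = G
Query 3: R[1] = W
Query 4: R[3] = O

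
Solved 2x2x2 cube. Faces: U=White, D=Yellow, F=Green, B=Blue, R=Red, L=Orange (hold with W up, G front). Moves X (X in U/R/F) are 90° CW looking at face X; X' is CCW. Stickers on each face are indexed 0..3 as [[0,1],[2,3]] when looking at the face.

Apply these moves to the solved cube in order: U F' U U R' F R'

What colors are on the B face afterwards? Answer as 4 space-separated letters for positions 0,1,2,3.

After move 1 (U): U=WWWW F=RRGG R=BBRR B=OOBB L=GGOO
After move 2 (F'): F=RGRG U=WWBR R=YBYR D=GOYY L=GWOW
After move 3 (U): U=BWRW F=YBRG R=OOYR B=GWBB L=RGOW
After move 4 (U): U=RBWW F=OORG R=GWYR B=RGBB L=YBOW
After move 5 (R'): R=WRGY U=RBWR F=OBRW D=GOYG B=YGOB
After move 6 (F): F=ROWB U=RBWB R=WRRY D=GWYG L=YGOO
After move 7 (R'): R=RYWR U=ROWY F=RBWB D=GOYB B=GGWB
Query: B face = GGWB

Answer: G G W B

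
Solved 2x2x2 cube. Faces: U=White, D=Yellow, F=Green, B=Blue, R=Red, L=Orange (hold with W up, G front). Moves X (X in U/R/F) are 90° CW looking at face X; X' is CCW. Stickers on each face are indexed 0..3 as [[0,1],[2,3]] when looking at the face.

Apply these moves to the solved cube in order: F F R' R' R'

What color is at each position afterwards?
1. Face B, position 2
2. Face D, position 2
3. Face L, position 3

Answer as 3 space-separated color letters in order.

Answer: W Y R

Derivation:
After move 1 (F): F=GGGG U=WWOO R=WRWR D=RRYY L=OYOY
After move 2 (F): F=GGGG U=WWYY R=OROR D=WWYY L=OROR
After move 3 (R'): R=RROO U=WBYB F=GWGY D=WGYG B=YBWB
After move 4 (R'): R=RORO U=WWYY F=GBGB D=WWYY B=GBGB
After move 5 (R'): R=OORR U=WGYG F=GWGY D=WBYB B=YBWB
Query 1: B[2] = W
Query 2: D[2] = Y
Query 3: L[3] = R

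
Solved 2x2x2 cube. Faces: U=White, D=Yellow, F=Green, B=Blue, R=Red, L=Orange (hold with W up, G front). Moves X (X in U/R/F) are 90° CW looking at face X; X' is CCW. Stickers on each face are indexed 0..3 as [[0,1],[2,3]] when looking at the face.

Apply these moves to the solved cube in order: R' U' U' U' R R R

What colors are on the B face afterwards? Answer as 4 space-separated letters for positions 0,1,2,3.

Answer: G O G B

Derivation:
After move 1 (R'): R=RRRR U=WBWB F=GWGW D=YGYG B=YBYB
After move 2 (U'): U=BBWW F=OOGW R=GWRR B=RRYB L=YBOO
After move 3 (U'): U=BWBW F=YBGW R=OORR B=GWYB L=RROO
After move 4 (U'): U=WWBB F=RRGW R=YBRR B=OOYB L=GWOO
After move 5 (R): R=RYRB U=WRBW F=RGGG D=YYYO B=BOWB
After move 6 (R): R=RRBY U=WGBG F=RYGO D=YWYB B=WORB
After move 7 (R): R=BRYR U=WYBO F=RWGB D=YRYW B=GOGB
Query: B face = GOGB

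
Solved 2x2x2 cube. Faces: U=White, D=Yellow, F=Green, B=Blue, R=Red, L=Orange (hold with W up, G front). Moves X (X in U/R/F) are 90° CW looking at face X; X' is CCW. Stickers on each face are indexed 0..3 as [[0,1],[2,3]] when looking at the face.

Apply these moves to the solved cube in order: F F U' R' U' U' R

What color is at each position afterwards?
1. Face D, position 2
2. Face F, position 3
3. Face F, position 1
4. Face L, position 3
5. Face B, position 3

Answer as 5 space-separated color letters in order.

Answer: Y G R R B

Derivation:
After move 1 (F): F=GGGG U=WWOO R=WRWR D=RRYY L=OYOY
After move 2 (F): F=GGGG U=WWYY R=OROR D=WWYY L=OROR
After move 3 (U'): U=WYWY F=ORGG R=GGOR B=ORBB L=BBOR
After move 4 (R'): R=GRGO U=WBWO F=OYGY D=WRYG B=YRWB
After move 5 (U'): U=BOWW F=BBGY R=OYGO B=GRWB L=YROR
After move 6 (U'): U=OWBW F=YRGY R=BBGO B=OYWB L=GROR
After move 7 (R): R=GBOB U=ORBY F=YRGG D=WWYO B=WYWB
Query 1: D[2] = Y
Query 2: F[3] = G
Query 3: F[1] = R
Query 4: L[3] = R
Query 5: B[3] = B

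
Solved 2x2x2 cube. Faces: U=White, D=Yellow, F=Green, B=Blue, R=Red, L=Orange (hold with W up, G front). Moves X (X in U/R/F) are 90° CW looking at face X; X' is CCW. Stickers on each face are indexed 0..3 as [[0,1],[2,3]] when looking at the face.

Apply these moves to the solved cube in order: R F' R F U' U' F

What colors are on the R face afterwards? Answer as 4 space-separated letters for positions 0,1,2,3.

Answer: Y O W R

Derivation:
After move 1 (R): R=RRRR U=WGWG F=GYGY D=YBYB B=WBWB
After move 2 (F'): F=YYGG U=WGRR R=BRYR D=OOYB L=OGOW
After move 3 (R): R=YBRR U=WYRG F=YOGB D=OWYW B=RBGB
After move 4 (F): F=GYBO U=WYWG R=RBGR D=RYYW L=OOOW
After move 5 (U'): U=YGWW F=OOBO R=GYGR B=RBGB L=RBOW
After move 6 (U'): U=GWYW F=RBBO R=OOGR B=GYGB L=RBOW
After move 7 (F): F=BROB U=GWWB R=YOWR D=GOYW L=RROY
Query: R face = YOWR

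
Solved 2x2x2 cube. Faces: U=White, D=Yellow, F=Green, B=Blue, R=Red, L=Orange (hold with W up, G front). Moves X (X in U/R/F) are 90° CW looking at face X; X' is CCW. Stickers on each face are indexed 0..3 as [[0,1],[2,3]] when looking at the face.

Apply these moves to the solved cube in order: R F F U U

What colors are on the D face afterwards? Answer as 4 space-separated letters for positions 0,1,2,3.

After move 1 (R): R=RRRR U=WGWG F=GYGY D=YBYB B=WBWB
After move 2 (F): F=GGYY U=WGOO R=WRGR D=RRYB L=OYOB
After move 3 (F): F=YGYG U=WGBY R=OROR D=GWYB L=OROR
After move 4 (U): U=BWYG F=ORYG R=WBOR B=ORWB L=YGOR
After move 5 (U): U=YBGW F=WBYG R=OROR B=YGWB L=OROR
Query: D face = GWYB

Answer: G W Y B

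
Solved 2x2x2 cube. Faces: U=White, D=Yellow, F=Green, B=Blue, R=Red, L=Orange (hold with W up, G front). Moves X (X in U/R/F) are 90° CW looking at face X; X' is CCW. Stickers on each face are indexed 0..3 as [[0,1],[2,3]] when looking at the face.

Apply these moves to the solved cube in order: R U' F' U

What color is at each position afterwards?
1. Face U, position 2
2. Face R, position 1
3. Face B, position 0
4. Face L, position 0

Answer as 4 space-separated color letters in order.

Answer: R R W O

Derivation:
After move 1 (R): R=RRRR U=WGWG F=GYGY D=YBYB B=WBWB
After move 2 (U'): U=GGWW F=OOGY R=GYRR B=RRWB L=WBOO
After move 3 (F'): F=OYOG U=GGGR R=BYYR D=BOYB L=WWOW
After move 4 (U): U=GGRG F=BYOG R=RRYR B=WWWB L=OYOW
Query 1: U[2] = R
Query 2: R[1] = R
Query 3: B[0] = W
Query 4: L[0] = O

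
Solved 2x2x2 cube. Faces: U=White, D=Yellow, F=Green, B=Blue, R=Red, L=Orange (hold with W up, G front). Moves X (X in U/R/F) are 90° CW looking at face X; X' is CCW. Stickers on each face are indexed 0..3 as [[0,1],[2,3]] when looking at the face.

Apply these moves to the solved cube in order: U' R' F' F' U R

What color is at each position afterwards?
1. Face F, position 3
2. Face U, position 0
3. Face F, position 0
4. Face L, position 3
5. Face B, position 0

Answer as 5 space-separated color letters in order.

Answer: G O O G B

Derivation:
After move 1 (U'): U=WWWW F=OOGG R=GGRR B=RRBB L=BBOO
After move 2 (R'): R=GRGR U=WBWR F=OWGW D=YOYG B=YRYB
After move 3 (F'): F=WWOG U=WBGG R=ORYR D=BOYG L=BROW
After move 4 (F'): F=WGWO U=WBOY R=ORBR D=RWYG L=BGOG
After move 5 (U): U=OWYB F=ORWO R=YRBR B=BGYB L=WGOG
After move 6 (R): R=BYRR U=ORYO F=OWWG D=RYYB B=BGWB
Query 1: F[3] = G
Query 2: U[0] = O
Query 3: F[0] = O
Query 4: L[3] = G
Query 5: B[0] = B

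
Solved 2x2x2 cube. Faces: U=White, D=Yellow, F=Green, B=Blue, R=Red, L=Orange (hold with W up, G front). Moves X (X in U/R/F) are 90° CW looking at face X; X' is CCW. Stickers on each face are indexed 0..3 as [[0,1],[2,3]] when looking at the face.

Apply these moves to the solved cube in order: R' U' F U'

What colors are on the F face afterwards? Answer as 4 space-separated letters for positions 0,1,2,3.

After move 1 (R'): R=RRRR U=WBWB F=GWGW D=YGYG B=YBYB
After move 2 (U'): U=BBWW F=OOGW R=GWRR B=RRYB L=YBOO
After move 3 (F): F=GOWO U=BBOB R=WWWR D=RGYG L=YYOG
After move 4 (U'): U=BBBO F=YYWO R=GOWR B=WWYB L=RROG
Query: F face = YYWO

Answer: Y Y W O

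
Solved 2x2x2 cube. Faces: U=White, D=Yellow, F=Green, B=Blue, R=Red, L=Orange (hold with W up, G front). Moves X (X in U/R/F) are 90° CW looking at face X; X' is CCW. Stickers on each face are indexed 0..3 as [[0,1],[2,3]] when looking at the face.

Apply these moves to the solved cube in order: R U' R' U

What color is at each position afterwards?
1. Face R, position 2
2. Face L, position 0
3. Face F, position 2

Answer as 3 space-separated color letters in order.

After move 1 (R): R=RRRR U=WGWG F=GYGY D=YBYB B=WBWB
After move 2 (U'): U=GGWW F=OOGY R=GYRR B=RRWB L=WBOO
After move 3 (R'): R=YRGR U=GWWR F=OGGW D=YOYY B=BRBB
After move 4 (U): U=WGRW F=YRGW R=BRGR B=WBBB L=OGOO
Query 1: R[2] = G
Query 2: L[0] = O
Query 3: F[2] = G

Answer: G O G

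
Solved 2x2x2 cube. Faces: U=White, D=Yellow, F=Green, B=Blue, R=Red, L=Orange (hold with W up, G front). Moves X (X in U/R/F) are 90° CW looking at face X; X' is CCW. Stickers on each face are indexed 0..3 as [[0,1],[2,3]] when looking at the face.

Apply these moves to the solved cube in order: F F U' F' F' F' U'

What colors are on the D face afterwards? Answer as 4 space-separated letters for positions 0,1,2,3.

After move 1 (F): F=GGGG U=WWOO R=WRWR D=RRYY L=OYOY
After move 2 (F): F=GGGG U=WWYY R=OROR D=WWYY L=OROR
After move 3 (U'): U=WYWY F=ORGG R=GGOR B=ORBB L=BBOR
After move 4 (F'): F=RGOG U=WYGO R=WGWR D=BRYY L=BYOW
After move 5 (F'): F=GGRO U=WYWW R=RGBR D=YWYY L=BOOG
After move 6 (F'): F=GOGR U=WYRB R=WGYR D=OGYY L=BWOW
After move 7 (U'): U=YBWR F=BWGR R=GOYR B=WGBB L=OROW
Query: D face = OGYY

Answer: O G Y Y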